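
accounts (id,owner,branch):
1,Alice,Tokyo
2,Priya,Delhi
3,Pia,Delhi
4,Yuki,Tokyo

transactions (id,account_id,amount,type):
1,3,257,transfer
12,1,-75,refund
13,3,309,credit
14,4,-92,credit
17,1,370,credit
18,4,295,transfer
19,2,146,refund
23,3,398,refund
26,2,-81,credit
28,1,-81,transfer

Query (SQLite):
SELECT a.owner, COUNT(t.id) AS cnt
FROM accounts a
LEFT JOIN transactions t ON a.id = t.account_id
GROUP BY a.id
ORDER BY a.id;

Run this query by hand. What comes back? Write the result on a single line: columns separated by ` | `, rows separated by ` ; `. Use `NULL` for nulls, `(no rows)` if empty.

LEFT JOIN keeps every accounts row; unmatched ones get NULL for transactions columns.
Group by accounts.id and compute COUNT(t.id). COUNT(col) of an all-NULL group is 0.
  1: ids {12, 17, 28} → COUNT(t.id)=3
  2: ids {19, 26} → COUNT(t.id)=2
  3: ids {1, 13, 23} → COUNT(t.id)=3
  4: ids {14, 18} → COUNT(t.id)=2

Alice | 3 ; Priya | 2 ; Pia | 3 ; Yuki | 2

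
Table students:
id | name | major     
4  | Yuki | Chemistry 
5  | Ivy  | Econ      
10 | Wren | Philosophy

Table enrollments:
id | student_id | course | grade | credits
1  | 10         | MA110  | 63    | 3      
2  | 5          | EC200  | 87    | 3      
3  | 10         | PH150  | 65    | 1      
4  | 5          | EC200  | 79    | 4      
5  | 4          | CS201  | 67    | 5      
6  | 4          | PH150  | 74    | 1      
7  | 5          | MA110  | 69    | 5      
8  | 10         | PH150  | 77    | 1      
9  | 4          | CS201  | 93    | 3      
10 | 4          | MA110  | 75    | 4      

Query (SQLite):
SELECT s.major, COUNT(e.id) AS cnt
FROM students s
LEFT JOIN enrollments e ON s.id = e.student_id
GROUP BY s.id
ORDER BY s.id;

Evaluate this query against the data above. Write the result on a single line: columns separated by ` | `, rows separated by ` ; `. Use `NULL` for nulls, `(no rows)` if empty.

LEFT JOIN keeps every students row; unmatched ones get NULL for enrollments columns.
Group by students.id and compute COUNT(e.id). COUNT(col) of an all-NULL group is 0.
  4: ids {5, 6, 9, 10} → COUNT(e.id)=4
  5: ids {2, 4, 7} → COUNT(e.id)=3
  10: ids {1, 3, 8} → COUNT(e.id)=3

Chemistry | 4 ; Econ | 3 ; Philosophy | 3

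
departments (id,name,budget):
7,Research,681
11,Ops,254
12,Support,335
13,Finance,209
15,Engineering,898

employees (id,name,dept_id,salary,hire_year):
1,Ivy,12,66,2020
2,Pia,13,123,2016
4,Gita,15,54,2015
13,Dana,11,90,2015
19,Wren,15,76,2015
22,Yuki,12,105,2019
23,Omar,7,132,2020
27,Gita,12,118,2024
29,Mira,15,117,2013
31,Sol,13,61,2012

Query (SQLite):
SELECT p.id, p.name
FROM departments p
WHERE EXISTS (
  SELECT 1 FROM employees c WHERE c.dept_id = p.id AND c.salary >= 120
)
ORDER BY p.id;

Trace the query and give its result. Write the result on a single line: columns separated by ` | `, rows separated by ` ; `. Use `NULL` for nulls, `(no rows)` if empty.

7 | Research ; 13 | Finance

For each departments row, check whether any employees with matching dept_id has salary >= 120.
Keep rows where that is true.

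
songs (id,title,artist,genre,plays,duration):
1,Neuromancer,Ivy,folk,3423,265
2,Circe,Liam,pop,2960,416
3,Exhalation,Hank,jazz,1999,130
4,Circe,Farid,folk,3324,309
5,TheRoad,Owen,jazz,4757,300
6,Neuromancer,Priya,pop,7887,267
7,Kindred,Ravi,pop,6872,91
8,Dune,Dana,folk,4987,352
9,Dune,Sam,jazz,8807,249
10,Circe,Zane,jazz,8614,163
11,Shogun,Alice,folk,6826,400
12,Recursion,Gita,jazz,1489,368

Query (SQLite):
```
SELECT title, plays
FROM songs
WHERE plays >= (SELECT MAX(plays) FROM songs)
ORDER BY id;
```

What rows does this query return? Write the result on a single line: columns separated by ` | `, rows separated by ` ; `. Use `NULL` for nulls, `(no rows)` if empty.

Scalar subquery: MAX(plays) over all songs rows = 8807.
Keep rows where plays >= that value.

Dune | 8807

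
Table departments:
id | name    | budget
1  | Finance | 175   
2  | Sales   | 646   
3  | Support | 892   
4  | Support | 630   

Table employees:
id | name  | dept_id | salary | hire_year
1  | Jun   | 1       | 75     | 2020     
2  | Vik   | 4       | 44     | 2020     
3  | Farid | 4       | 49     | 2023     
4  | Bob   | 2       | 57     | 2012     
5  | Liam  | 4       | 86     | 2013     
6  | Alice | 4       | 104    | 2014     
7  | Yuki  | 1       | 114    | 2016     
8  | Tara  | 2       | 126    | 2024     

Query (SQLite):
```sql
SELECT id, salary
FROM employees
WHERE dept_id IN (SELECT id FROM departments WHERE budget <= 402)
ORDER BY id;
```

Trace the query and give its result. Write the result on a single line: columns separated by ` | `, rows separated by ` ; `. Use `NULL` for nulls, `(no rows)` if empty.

Inner query: departments.id where budget <= 402.
Outer: keep employees rows whose dept_id is in that set.
Inner query → {1}

1 | 75 ; 7 | 114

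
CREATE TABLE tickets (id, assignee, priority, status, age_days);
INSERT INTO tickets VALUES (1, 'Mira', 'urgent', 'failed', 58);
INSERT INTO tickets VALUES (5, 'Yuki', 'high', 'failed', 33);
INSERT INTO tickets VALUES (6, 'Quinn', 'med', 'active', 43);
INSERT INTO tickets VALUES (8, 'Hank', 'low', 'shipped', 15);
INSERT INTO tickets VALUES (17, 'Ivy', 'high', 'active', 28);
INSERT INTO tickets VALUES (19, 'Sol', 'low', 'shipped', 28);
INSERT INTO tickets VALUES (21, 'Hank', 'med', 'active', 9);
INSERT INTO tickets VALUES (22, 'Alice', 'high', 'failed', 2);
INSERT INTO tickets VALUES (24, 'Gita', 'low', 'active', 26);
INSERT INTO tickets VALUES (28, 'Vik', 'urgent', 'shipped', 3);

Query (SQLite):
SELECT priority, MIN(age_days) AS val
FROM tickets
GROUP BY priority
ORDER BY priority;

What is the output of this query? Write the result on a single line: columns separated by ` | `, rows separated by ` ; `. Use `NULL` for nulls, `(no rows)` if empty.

Partition tickets by priority; compute MIN(age_days) within each group.
  high: ids {5, 17, 22} → MIN(age_days)=2
  low: ids {8, 19, 24} → MIN(age_days)=15
  med: ids {6, 21} → MIN(age_days)=9
  urgent: ids {1, 28} → MIN(age_days)=3

high | 2 ; low | 15 ; med | 9 ; urgent | 3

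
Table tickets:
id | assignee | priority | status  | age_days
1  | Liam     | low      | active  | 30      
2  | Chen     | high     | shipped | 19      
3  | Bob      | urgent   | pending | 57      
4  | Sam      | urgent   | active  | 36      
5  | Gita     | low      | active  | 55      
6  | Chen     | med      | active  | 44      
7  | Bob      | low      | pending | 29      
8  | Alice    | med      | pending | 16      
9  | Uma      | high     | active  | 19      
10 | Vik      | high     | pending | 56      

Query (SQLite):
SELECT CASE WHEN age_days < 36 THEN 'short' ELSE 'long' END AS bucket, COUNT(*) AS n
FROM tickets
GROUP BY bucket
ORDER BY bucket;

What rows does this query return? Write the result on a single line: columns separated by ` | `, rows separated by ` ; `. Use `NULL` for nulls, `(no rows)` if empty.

Bucket rows by age_days < 36 → 'short' else 'long'; count each bucket.

long | 5 ; short | 5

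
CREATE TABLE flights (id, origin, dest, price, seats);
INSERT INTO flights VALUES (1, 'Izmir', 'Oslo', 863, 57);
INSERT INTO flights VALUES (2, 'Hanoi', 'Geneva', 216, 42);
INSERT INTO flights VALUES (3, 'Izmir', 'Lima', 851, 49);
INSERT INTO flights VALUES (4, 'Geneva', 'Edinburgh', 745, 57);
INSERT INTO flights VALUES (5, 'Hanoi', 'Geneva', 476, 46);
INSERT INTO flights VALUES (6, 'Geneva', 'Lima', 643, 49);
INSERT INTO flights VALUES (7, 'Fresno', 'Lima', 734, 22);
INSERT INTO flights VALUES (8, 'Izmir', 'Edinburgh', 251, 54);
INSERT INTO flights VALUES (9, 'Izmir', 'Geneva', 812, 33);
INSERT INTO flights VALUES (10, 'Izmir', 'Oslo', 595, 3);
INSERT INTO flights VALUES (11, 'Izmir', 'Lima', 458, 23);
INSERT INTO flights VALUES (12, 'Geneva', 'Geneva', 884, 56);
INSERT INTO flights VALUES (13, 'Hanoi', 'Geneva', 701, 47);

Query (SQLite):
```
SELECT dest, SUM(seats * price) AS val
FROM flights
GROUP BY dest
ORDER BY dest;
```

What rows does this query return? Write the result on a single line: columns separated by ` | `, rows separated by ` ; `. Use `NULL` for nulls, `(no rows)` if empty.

Edinburgh | 56019 ; Geneva | 140215 ; Lima | 99888 ; Oslo | 50976

For each row compute seats * price.
Group by dest; take SUM of the expression per group.
  Edinburgh: ids {4, 8} → SUM(seats * price)=56019
  Geneva: ids {2, 5, 9, 12, 13} → SUM(seats * price)=140215
  Lima: ids {3, 6, 7, 11} → SUM(seats * price)=99888
  Oslo: ids {1, 10} → SUM(seats * price)=50976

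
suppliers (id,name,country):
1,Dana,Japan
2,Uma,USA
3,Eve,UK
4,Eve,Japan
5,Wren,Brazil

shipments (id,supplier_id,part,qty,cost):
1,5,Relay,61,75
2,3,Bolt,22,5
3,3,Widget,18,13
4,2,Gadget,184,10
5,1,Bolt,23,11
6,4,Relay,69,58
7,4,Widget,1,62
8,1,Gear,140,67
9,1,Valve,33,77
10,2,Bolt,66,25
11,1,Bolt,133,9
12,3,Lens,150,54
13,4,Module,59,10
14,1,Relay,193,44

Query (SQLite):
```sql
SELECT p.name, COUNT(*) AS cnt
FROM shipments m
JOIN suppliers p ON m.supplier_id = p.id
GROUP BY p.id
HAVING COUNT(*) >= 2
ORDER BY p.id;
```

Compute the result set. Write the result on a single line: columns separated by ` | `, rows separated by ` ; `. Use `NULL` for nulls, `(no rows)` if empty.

Join each shipments row to its suppliers via supplier_id.
Group joined rows by suppliers.id; compute COUNT(*) per group.
HAVING: keep groups with count ≥ 2.
  1: ids {5, 8, 9, 11, 14} → COUNT(*)=5
  2: ids {4, 10} → COUNT(*)=2
  3: ids {2, 3, 12} → COUNT(*)=3
  4: ids {6, 7, 13} → COUNT(*)=3
  5: ids {1} → COUNT(*)=1

Dana | 5 ; Uma | 2 ; Eve | 3 ; Eve | 3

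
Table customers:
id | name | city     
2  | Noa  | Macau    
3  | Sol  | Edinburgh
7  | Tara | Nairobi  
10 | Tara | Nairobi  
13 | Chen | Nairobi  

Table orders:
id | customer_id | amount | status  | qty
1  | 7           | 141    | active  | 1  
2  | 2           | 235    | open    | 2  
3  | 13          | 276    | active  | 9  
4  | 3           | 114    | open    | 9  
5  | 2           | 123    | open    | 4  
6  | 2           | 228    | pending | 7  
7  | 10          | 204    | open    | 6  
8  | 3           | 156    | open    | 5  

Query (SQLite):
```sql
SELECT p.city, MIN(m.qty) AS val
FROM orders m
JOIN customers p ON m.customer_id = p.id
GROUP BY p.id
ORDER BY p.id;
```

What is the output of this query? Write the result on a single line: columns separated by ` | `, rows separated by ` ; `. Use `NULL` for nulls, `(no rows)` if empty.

Macau | 2 ; Edinburgh | 5 ; Nairobi | 1 ; Nairobi | 6 ; Nairobi | 9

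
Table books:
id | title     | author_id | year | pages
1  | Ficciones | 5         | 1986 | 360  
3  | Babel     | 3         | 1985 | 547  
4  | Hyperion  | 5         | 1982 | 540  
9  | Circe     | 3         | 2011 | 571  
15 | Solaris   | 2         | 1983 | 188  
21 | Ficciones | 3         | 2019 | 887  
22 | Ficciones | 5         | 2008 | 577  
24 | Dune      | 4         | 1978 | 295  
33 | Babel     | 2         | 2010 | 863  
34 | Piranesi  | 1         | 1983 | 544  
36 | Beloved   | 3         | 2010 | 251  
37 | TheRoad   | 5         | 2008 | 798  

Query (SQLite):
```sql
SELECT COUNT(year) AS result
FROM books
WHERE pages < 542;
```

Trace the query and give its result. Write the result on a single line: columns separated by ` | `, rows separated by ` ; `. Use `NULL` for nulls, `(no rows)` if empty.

Rows where pages < 542 → year values: [1986, 1982, 1983, 1978, 2010].
COUNT(year) counts non-NULL values → 5.

5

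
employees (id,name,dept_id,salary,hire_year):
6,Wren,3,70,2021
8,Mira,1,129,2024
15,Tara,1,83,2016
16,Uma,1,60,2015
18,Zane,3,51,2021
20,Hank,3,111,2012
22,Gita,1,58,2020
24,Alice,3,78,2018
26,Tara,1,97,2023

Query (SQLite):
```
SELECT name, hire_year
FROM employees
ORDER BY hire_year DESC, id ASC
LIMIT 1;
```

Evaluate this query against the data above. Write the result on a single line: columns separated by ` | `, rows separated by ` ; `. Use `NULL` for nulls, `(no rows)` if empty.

Mira | 2024

Sort by hire_year desc, tiebreak id asc: (2024, id=8), (2023, id=26), (2021, id=6), (2021, id=18) …. Take first 1.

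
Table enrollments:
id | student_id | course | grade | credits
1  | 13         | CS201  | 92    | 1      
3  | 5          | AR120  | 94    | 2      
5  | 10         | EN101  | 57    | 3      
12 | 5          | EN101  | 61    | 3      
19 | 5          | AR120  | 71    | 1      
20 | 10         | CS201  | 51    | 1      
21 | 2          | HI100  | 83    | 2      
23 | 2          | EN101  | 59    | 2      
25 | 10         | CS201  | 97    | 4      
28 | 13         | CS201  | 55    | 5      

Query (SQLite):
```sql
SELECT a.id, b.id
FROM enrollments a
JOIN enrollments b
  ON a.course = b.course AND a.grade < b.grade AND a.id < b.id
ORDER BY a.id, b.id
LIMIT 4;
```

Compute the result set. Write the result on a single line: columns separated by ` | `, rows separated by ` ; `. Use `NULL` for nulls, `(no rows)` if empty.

1 | 25 ; 5 | 12 ; 5 | 23 ; 20 | 25

Pairs (a,b) with same course, a.grade < b.grade, a.id < b.id.
course groups: AR120:{3,19} CS201:{1,20,25,28} EN101:{5,12,23} HI100:{21}
Ordered by (a.id, b.id); first 4.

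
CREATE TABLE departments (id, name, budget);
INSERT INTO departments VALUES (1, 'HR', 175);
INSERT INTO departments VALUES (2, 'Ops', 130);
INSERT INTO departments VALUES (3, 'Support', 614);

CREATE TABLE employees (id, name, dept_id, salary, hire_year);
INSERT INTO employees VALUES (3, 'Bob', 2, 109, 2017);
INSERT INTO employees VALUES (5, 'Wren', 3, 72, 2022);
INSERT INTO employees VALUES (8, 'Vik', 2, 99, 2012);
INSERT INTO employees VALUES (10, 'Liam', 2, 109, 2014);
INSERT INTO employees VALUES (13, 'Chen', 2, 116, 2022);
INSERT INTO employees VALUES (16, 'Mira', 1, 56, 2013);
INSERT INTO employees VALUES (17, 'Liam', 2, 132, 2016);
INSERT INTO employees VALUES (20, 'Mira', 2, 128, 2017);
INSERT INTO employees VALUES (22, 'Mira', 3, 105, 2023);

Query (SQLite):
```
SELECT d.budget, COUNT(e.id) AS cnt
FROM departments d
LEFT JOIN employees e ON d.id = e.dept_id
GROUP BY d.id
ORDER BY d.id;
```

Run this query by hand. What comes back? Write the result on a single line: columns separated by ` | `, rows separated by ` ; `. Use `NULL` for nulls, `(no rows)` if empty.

175 | 1 ; 130 | 6 ; 614 | 2

LEFT JOIN keeps every departments row; unmatched ones get NULL for employees columns.
Group by departments.id and compute COUNT(e.id). COUNT(col) of an all-NULL group is 0.
  1: ids {16} → COUNT(e.id)=1
  2: ids {3, 8, 10, 13, 17, 20} → COUNT(e.id)=6
  3: ids {5, 22} → COUNT(e.id)=2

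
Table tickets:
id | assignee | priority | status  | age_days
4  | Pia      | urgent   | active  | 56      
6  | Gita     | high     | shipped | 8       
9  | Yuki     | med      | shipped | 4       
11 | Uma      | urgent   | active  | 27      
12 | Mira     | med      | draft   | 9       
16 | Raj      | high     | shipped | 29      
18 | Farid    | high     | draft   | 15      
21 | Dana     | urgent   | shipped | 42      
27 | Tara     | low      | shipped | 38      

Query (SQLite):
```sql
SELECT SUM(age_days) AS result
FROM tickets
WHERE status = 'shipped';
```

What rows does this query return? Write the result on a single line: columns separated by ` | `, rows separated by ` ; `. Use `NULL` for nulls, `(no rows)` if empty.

Rows where status='shipped' → age_days values: [8, 4, 29, 42, 38].
SUM of non-NULL values = 121.

121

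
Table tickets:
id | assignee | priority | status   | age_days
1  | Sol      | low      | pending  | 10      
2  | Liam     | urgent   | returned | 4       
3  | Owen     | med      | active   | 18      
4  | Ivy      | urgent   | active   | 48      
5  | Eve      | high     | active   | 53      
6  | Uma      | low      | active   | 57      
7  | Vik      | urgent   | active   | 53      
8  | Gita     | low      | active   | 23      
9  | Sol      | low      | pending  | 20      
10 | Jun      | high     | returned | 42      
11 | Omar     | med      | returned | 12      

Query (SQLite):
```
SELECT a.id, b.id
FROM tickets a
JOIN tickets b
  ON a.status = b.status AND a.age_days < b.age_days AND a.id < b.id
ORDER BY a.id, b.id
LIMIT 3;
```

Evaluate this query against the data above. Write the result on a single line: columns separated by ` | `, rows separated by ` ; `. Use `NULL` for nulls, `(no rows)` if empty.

1 | 9 ; 2 | 10 ; 2 | 11

Pairs (a,b) with same status, a.age_days < b.age_days, a.id < b.id.
status groups: active:{3,4,5,6,7,8} pending:{1,9} returned:{2,10,11}
Ordered by (a.id, b.id); first 3.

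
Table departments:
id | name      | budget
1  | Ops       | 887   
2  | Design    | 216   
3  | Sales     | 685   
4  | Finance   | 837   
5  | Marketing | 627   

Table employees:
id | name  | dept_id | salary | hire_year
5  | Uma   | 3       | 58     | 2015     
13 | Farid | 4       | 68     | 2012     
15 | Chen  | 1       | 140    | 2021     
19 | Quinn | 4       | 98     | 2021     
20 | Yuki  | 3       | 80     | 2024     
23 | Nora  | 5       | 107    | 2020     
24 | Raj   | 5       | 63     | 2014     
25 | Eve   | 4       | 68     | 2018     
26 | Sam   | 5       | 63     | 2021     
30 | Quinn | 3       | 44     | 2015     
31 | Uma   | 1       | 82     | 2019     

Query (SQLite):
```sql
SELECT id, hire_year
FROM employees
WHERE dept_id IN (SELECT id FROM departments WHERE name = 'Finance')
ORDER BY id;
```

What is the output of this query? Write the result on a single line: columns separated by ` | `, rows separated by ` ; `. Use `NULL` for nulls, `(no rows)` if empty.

Inner query: departments.id where name = 'Finance'.
Outer: keep employees rows whose dept_id is in that set.
Inner query → {4}

13 | 2012 ; 19 | 2021 ; 25 | 2018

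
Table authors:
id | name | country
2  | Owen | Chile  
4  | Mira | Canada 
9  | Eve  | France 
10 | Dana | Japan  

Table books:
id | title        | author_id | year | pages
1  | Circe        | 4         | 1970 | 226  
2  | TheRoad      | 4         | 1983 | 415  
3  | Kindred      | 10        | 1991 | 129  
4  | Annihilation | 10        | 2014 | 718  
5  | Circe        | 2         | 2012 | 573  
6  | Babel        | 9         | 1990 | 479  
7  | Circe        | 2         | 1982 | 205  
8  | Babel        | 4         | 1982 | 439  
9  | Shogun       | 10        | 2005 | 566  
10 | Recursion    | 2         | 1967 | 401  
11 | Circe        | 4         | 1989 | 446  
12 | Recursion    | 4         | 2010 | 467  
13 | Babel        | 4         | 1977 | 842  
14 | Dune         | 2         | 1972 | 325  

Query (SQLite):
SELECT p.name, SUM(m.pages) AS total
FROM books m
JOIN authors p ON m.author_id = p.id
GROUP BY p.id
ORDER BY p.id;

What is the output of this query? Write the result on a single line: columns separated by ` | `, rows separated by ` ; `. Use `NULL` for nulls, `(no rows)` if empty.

Join each books row to its authors via author_id.
Group joined rows by authors.id; compute SUM(m.pages) per group.
  2: ids {5, 7, 10, 14} → SUM(m.pages)=1504
  4: ids {1, 2, 8, 11, 12, 13} → SUM(m.pages)=2835
  9: ids {6} → SUM(m.pages)=479
  10: ids {3, 4, 9} → SUM(m.pages)=1413

Owen | 1504 ; Mira | 2835 ; Eve | 479 ; Dana | 1413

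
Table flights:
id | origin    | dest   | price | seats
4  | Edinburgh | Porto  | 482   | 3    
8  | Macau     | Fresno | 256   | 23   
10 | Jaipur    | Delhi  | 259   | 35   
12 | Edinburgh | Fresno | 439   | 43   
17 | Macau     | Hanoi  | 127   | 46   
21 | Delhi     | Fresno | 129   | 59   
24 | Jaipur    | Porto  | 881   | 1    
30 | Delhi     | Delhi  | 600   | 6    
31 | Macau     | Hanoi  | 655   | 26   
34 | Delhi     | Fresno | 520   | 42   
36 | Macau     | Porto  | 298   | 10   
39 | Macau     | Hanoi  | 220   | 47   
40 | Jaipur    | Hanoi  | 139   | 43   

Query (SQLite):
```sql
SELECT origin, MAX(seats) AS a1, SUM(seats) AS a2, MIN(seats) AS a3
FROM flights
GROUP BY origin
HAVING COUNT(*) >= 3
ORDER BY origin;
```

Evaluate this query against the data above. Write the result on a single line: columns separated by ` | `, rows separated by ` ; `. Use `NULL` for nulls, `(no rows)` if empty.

Group flights by origin.
Per group compute: MAX(seats), SUM(seats), MIN(seats).
HAVING: drop groups with fewer than 3 rows.
  Delhi: ids {21, 30, 34} → MAX(seats)=59, SUM(seats)=107, MIN(seats)=6
  Edinburgh: ids {4, 12} → MAX(seats)=43, SUM(seats)=46, MIN(seats)=3
  Jaipur: ids {10, 24, 40} → MAX(seats)=43, SUM(seats)=79, MIN(seats)=1
  Macau: ids {8, 17, 31, 36, 39} → MAX(seats)=47, SUM(seats)=152, MIN(seats)=10

Delhi | 59 | 107 | 6 ; Jaipur | 43 | 79 | 1 ; Macau | 47 | 152 | 10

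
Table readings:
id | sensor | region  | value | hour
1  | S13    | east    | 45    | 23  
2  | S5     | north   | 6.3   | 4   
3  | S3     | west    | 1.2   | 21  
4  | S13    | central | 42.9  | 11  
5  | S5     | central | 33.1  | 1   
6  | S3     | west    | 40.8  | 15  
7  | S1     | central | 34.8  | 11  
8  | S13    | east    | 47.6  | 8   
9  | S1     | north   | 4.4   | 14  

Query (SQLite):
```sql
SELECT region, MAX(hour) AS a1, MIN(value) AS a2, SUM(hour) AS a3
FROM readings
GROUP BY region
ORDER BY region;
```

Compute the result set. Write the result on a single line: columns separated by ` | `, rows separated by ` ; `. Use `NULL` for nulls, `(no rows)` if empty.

Group readings by region.
Per group compute: MAX(hour), MIN(value), SUM(hour).
  central: ids {4, 5, 7} → MAX(hour)=11, MIN(value)=33.1, SUM(hour)=23
  east: ids {1, 8} → MAX(hour)=23, MIN(value)=45, SUM(hour)=31
  north: ids {2, 9} → MAX(hour)=14, MIN(value)=4.4, SUM(hour)=18
  west: ids {3, 6} → MAX(hour)=21, MIN(value)=1.2, SUM(hour)=36

central | 11 | 33.1 | 23 ; east | 23 | 45 | 31 ; north | 14 | 4.4 | 18 ; west | 21 | 1.2 | 36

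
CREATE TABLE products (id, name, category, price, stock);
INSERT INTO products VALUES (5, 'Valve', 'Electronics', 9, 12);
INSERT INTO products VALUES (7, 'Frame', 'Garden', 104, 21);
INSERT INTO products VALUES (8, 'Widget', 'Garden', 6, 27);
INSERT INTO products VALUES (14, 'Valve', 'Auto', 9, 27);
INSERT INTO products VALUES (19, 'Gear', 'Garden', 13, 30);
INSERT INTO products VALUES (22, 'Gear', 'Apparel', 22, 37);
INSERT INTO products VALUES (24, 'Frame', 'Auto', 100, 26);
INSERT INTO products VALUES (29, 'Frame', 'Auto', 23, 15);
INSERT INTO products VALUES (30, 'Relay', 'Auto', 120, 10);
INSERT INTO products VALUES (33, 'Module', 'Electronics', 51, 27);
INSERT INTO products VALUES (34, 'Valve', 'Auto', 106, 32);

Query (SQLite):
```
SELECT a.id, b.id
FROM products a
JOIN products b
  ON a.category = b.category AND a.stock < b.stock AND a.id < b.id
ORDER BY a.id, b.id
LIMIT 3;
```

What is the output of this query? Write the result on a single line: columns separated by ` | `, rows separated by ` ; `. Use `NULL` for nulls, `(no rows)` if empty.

5 | 33 ; 7 | 8 ; 7 | 19

Pairs (a,b) with same category, a.stock < b.stock, a.id < b.id.
category groups: Apparel:{22} Auto:{14,24,29,30,34} Electronics:{5,33} Garden:{7,8,19}
Ordered by (a.id, b.id); first 3.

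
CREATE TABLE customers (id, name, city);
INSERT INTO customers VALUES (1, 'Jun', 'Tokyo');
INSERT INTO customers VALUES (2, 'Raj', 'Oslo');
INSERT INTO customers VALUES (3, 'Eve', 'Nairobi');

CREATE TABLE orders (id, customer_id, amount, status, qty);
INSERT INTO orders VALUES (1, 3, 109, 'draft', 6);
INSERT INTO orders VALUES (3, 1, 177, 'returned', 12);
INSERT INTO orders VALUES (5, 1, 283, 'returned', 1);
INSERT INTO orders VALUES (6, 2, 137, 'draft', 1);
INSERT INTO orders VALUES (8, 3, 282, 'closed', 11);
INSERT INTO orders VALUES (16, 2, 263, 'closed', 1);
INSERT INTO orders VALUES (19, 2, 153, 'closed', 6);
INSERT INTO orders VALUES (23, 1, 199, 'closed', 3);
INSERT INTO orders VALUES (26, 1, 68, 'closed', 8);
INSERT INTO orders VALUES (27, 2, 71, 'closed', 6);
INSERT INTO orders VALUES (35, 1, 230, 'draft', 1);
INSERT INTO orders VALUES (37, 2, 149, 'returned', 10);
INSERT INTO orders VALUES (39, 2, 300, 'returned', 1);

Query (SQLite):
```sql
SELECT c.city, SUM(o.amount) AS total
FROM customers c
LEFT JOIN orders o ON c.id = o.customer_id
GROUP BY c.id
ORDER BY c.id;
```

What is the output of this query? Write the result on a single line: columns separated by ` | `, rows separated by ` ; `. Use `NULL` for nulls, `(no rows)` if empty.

Tokyo | 957 ; Oslo | 1073 ; Nairobi | 391

LEFT JOIN keeps every customers row; unmatched ones get NULL for orders columns.
Group by customers.id and compute SUM(o.amount). SUM over an all-NULL group is NULL.
  1: ids {3, 5, 23, 26, 35} → SUM(o.amount)=957
  2: ids {6, 16, 19, 27, 37, 39} → SUM(o.amount)=1073
  3: ids {1, 8} → SUM(o.amount)=391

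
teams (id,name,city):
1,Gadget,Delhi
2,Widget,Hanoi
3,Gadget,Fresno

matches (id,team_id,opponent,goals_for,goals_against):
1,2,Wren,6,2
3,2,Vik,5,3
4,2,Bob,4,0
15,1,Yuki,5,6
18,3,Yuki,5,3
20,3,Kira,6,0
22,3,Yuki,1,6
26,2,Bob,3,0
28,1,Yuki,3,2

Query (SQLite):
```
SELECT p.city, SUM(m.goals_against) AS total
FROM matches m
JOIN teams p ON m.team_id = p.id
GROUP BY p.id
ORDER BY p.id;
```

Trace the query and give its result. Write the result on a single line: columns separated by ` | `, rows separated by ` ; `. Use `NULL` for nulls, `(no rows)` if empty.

Join each matches row to its teams via team_id.
Group joined rows by teams.id; compute SUM(m.goals_against) per group.
  1: ids {15, 28} → SUM(m.goals_against)=8
  2: ids {1, 3, 4, 26} → SUM(m.goals_against)=5
  3: ids {18, 20, 22} → SUM(m.goals_against)=9

Delhi | 8 ; Hanoi | 5 ; Fresno | 9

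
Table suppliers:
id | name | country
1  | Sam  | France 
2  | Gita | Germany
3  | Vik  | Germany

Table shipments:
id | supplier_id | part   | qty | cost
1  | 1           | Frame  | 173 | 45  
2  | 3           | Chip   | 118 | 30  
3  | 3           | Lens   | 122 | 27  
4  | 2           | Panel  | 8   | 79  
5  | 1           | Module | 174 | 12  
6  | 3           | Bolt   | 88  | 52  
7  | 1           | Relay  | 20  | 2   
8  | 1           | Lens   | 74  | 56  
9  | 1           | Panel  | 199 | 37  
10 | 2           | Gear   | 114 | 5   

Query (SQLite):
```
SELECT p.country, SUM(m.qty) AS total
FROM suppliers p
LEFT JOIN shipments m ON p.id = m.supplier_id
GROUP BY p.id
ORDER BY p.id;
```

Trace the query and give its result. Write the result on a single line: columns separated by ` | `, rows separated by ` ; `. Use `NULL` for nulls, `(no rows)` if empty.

France | 640 ; Germany | 122 ; Germany | 328

LEFT JOIN keeps every suppliers row; unmatched ones get NULL for shipments columns.
Group by suppliers.id and compute SUM(m.qty). SUM over an all-NULL group is NULL.
  1: ids {1, 5, 7, 8, 9} → SUM(m.qty)=640
  2: ids {4, 10} → SUM(m.qty)=122
  3: ids {2, 3, 6} → SUM(m.qty)=328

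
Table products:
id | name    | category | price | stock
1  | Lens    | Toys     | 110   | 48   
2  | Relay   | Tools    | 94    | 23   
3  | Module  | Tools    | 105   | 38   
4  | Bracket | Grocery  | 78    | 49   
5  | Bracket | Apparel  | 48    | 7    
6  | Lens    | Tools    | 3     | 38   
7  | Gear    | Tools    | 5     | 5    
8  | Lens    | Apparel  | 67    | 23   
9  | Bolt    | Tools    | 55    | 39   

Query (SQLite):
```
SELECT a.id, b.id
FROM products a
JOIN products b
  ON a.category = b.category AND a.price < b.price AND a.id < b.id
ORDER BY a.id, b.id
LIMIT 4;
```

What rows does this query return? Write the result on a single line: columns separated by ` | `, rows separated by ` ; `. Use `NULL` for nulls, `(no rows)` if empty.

Pairs (a,b) with same category, a.price < b.price, a.id < b.id.
category groups: Apparel:{5,8} Grocery:{4} Tools:{2,3,6,7,9} Toys:{1}
Ordered by (a.id, b.id); first 4.

2 | 3 ; 5 | 8 ; 6 | 7 ; 6 | 9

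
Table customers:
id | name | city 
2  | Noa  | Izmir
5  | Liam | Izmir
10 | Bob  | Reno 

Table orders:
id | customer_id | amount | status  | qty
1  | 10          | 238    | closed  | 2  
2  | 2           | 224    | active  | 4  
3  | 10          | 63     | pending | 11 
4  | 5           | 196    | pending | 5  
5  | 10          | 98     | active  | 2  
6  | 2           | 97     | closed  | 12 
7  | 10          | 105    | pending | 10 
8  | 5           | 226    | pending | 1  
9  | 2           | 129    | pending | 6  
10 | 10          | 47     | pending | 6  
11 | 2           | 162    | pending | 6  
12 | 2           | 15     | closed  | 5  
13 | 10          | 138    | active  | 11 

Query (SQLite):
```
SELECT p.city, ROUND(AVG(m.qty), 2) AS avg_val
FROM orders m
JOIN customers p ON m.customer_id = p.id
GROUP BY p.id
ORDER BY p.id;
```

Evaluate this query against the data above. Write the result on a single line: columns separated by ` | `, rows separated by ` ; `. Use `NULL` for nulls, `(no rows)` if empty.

Izmir | 6.6 ; Izmir | 3 ; Reno | 7

Join each orders row to its customers via customer_id.
Group joined rows by customers.id; compute ROUND(AVG(m.qty), 2) per group.
  2: ids {2, 6, 9, 11, 12} → ROUND(AVG(m.qty), 2)=6.6
  5: ids {4, 8} → ROUND(AVG(m.qty), 2)=3
  10: ids {1, 3, 5, 7, 10, 13} → ROUND(AVG(m.qty), 2)=7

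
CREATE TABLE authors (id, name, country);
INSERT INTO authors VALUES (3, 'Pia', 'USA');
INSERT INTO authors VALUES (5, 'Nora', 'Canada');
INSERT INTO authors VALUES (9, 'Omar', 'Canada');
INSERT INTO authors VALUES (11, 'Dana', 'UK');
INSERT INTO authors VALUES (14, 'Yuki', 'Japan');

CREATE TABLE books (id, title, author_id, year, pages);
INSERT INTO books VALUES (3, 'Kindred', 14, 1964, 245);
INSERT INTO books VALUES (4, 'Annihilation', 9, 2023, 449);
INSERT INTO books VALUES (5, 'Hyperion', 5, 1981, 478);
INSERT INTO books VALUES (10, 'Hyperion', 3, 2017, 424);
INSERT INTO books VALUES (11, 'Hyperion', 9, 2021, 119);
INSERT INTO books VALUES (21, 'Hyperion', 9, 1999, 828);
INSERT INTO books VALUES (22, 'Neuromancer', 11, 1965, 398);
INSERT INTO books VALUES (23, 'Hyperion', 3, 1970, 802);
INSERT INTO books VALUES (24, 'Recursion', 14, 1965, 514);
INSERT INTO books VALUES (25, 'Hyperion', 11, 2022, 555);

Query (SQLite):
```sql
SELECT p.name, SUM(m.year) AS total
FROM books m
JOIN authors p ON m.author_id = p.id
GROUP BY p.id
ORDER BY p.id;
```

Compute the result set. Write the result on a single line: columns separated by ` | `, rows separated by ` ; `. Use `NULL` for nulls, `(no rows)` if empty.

Join each books row to its authors via author_id.
Group joined rows by authors.id; compute SUM(m.year) per group.
  3: ids {10, 23} → SUM(m.year)=3987
  5: ids {5} → SUM(m.year)=1981
  9: ids {4, 11, 21} → SUM(m.year)=6043
  11: ids {22, 25} → SUM(m.year)=3987
  14: ids {3, 24} → SUM(m.year)=3929

Pia | 3987 ; Nora | 1981 ; Omar | 6043 ; Dana | 3987 ; Yuki | 3929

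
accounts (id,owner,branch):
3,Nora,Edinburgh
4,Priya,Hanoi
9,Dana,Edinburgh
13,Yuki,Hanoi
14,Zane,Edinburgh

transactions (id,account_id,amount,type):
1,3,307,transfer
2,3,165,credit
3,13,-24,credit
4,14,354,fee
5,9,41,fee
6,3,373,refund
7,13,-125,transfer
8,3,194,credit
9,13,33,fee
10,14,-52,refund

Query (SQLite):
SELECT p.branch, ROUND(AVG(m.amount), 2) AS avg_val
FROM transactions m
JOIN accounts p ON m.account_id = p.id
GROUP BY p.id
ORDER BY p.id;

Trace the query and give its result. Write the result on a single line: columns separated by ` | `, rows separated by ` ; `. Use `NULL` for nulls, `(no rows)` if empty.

Edinburgh | 259.75 ; Edinburgh | 41 ; Hanoi | -38.67 ; Edinburgh | 151

Join each transactions row to its accounts via account_id.
Group joined rows by accounts.id; compute ROUND(AVG(m.amount), 2) per group.
  3: ids {1, 2, 6, 8} → ROUND(AVG(m.amount), 2)=259.75
  9: ids {5} → ROUND(AVG(m.amount), 2)=41
  13: ids {3, 7, 9} → ROUND(AVG(m.amount), 2)=-38.67
  14: ids {4, 10} → ROUND(AVG(m.amount), 2)=151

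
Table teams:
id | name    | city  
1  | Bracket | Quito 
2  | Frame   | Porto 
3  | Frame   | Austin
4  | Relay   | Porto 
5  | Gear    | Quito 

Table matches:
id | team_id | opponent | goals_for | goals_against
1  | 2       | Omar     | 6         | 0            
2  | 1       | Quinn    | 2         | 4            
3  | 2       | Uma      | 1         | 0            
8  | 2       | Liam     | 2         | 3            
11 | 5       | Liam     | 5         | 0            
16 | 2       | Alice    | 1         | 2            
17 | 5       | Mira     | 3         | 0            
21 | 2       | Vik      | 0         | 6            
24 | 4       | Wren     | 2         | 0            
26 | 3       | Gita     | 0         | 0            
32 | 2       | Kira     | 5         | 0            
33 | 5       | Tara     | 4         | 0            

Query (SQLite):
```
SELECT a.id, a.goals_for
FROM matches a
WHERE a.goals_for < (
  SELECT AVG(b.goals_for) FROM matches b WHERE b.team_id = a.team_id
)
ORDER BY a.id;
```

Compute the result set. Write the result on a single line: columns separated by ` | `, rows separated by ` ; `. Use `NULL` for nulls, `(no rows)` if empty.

3 | 1 ; 8 | 2 ; 16 | 1 ; 17 | 3 ; 21 | 0

For each matches row a, compute AVG(goals_for) over rows sharing a.team_id.
Keep row a if a.goals_for < that per-group AVG.
  team_id=1: AVG(goals_for) = 2.0
  team_id=2: AVG(goals_for) = 2.5
  team_id=3: AVG(goals_for) = 0.0
  team_id=4: AVG(goals_for) = 2.0
  team_id=5: AVG(goals_for) = 4.0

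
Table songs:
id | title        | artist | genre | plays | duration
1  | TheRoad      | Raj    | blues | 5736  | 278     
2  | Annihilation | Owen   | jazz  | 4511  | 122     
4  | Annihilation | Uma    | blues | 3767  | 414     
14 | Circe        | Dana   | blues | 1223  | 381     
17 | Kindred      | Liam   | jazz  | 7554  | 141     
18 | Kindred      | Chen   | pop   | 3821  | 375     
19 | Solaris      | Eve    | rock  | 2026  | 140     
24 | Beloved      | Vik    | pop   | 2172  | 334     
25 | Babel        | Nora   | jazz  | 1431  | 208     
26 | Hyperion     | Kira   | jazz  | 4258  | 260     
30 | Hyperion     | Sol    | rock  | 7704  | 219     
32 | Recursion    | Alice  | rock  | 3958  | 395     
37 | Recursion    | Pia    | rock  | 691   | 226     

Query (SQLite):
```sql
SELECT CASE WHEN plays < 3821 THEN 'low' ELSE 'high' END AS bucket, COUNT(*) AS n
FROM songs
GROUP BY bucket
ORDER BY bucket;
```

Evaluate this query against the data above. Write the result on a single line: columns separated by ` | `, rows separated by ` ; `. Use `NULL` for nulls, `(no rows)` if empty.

high | 7 ; low | 6

Bucket rows by plays < 3821 → 'low' else 'high'; count each bucket.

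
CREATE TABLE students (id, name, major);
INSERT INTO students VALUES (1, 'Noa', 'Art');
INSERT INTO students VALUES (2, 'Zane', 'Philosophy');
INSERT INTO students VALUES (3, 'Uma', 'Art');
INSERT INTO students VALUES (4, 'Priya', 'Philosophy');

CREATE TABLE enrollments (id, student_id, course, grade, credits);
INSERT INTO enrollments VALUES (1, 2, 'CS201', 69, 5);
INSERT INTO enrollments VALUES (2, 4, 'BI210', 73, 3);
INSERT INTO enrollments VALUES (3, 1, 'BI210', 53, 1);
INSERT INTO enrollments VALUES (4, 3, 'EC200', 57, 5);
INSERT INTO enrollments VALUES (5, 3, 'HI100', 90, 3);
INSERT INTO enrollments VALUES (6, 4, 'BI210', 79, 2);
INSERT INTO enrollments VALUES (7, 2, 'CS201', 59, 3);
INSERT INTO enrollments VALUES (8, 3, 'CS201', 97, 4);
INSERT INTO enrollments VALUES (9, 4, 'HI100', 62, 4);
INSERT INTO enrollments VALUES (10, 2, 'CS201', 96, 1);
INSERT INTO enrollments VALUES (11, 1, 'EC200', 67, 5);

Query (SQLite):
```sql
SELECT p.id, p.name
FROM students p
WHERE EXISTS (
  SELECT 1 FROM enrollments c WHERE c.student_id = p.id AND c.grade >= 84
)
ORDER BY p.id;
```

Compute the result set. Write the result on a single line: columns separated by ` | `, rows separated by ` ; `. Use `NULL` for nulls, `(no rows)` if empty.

For each students row, check whether any enrollments with matching student_id has grade >= 84.
Keep rows where that is true.

2 | Zane ; 3 | Uma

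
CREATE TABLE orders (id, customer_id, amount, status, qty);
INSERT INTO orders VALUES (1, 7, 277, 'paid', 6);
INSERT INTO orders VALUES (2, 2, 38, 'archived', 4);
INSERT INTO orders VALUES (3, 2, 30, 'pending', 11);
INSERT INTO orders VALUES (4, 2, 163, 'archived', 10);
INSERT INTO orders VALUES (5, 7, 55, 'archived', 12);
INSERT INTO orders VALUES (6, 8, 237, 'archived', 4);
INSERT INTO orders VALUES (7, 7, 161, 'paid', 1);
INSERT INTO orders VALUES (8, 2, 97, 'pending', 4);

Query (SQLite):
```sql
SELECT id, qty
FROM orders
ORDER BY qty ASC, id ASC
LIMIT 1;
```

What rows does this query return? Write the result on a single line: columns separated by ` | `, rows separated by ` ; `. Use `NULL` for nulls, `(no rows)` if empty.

7 | 1

Sort by qty asc, tiebreak id asc: (1, id=7), (4, id=2), (4, id=6), (4, id=8) …. Take first 1.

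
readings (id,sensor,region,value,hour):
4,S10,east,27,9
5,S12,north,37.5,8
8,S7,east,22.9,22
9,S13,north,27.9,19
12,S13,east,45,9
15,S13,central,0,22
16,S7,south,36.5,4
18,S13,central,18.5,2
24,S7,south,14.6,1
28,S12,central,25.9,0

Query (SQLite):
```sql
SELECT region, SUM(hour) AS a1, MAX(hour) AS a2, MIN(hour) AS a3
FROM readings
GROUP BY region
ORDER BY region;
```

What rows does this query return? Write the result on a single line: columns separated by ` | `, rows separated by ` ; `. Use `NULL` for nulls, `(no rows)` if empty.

central | 24 | 22 | 0 ; east | 40 | 22 | 9 ; north | 27 | 19 | 8 ; south | 5 | 4 | 1

Group readings by region.
Per group compute: SUM(hour), MAX(hour), MIN(hour).
  central: ids {15, 18, 28} → SUM(hour)=24, MAX(hour)=22, MIN(hour)=0
  east: ids {4, 8, 12} → SUM(hour)=40, MAX(hour)=22, MIN(hour)=9
  north: ids {5, 9} → SUM(hour)=27, MAX(hour)=19, MIN(hour)=8
  south: ids {16, 24} → SUM(hour)=5, MAX(hour)=4, MIN(hour)=1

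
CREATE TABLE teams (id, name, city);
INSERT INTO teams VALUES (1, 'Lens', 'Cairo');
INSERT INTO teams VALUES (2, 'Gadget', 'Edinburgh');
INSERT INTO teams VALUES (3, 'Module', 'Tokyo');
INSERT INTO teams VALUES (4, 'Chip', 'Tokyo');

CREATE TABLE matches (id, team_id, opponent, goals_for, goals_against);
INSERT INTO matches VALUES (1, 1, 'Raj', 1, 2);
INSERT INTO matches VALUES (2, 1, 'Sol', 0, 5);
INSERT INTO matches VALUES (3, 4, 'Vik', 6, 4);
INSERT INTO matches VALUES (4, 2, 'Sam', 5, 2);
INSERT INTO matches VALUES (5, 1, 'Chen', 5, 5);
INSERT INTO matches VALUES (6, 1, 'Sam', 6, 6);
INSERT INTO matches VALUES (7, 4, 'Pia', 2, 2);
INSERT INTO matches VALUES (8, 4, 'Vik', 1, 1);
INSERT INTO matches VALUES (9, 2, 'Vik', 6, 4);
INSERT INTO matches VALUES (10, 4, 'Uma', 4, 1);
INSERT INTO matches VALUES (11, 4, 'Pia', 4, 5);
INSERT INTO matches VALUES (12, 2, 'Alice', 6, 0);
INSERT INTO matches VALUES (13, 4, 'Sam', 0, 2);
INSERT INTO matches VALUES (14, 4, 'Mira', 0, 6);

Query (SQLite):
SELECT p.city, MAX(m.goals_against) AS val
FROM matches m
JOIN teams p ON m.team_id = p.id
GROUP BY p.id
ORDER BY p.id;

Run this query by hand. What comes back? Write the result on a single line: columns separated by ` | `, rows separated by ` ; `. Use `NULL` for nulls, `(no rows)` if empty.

Join each matches row to its teams via team_id.
Group joined rows by teams.id; compute MAX(m.goals_against) per group.
  1: ids {1, 2, 5, 6} → MAX(m.goals_against)=6
  2: ids {4, 9, 12} → MAX(m.goals_against)=4
  4: ids {3, 7, 8, 10, 11, 13, 14} → MAX(m.goals_against)=6

Cairo | 6 ; Edinburgh | 4 ; Tokyo | 6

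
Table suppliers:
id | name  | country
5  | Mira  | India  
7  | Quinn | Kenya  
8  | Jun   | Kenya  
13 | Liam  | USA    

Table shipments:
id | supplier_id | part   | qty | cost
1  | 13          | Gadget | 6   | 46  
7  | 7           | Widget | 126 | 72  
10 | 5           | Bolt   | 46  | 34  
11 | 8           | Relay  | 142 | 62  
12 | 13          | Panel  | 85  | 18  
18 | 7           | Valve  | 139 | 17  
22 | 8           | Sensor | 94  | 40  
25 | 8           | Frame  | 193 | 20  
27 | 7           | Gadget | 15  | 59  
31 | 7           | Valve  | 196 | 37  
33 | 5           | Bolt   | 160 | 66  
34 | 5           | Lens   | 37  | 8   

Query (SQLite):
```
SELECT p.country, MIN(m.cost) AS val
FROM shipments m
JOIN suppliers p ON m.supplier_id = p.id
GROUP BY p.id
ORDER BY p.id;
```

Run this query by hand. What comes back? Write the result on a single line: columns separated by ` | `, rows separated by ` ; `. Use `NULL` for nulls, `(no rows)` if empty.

Join each shipments row to its suppliers via supplier_id.
Group joined rows by suppliers.id; compute MIN(m.cost) per group.
  5: ids {10, 33, 34} → MIN(m.cost)=8
  7: ids {7, 18, 27, 31} → MIN(m.cost)=17
  8: ids {11, 22, 25} → MIN(m.cost)=20
  13: ids {1, 12} → MIN(m.cost)=18

India | 8 ; Kenya | 17 ; Kenya | 20 ; USA | 18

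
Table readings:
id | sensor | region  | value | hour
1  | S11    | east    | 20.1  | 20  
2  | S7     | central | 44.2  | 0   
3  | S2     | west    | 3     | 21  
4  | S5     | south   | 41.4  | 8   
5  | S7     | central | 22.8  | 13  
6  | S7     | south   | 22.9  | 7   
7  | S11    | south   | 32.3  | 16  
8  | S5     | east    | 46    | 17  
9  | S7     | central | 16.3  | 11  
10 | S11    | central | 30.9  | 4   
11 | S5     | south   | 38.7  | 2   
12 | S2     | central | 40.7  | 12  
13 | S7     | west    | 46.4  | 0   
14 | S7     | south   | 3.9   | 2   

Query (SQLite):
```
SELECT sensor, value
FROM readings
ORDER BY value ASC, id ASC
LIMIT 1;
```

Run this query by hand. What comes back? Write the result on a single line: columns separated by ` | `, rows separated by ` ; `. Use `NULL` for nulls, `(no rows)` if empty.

S2 | 3

Sort by value asc, tiebreak id asc: (3, id=3), (3.9, id=14), (16.3, id=9), (20.1, id=1) …. Take first 1.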